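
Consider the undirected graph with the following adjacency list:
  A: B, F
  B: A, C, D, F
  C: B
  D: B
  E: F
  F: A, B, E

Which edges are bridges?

B-C, B-D, E-F

The edges on the cycle A-B-F-A are not bridges since each lies on that cycle.
But removing B-C disconnects B from C; removing B-D disconnects B from D; removing F-E disconnects F from E — these are bridges.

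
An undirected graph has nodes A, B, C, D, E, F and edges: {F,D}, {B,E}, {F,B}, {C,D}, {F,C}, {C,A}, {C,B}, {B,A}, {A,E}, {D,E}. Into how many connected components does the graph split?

1

Starting from A we can reach A, B, C, D, E, F. That is one component of size 6.
Total: 1 component.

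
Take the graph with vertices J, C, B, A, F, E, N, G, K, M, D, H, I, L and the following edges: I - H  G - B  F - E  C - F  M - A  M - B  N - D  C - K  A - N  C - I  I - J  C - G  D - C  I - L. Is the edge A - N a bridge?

No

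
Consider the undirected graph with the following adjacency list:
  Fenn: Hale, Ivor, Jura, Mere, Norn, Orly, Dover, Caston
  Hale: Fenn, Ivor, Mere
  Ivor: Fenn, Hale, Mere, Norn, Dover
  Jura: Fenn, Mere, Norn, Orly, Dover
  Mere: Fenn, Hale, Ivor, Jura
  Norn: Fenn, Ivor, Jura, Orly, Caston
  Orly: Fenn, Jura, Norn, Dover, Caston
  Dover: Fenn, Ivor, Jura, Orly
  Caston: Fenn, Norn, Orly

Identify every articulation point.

Removing Ivor, for instance, still leaves 1 component. No single vertex removal increases the component count — the graph has no articulation points.

none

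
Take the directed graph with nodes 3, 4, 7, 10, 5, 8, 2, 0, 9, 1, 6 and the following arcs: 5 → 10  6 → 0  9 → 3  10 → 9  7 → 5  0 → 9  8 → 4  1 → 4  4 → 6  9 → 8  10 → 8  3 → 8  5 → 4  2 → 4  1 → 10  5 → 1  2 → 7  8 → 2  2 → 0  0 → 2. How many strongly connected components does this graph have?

1

{0, 1, 2, 3, 4, 5, 6, 7, 8, 9, 10} are all mutually reachable — one SCC of size 11.
That gives 1 strongly connected component.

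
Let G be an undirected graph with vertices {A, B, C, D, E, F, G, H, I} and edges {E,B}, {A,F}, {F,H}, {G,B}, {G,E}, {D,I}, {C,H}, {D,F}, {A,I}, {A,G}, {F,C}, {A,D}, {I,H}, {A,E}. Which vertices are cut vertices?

Removing A increases the component count from 1 to 2, so A is a cut vertex.
By contrast removing E leaves 1 component; it is not a cut vertex. No other vertex is a cut vertex either.

A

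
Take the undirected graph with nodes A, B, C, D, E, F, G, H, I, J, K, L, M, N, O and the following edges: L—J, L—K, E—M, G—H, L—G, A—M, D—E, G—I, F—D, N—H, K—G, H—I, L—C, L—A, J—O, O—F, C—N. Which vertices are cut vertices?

Removing L increases the component count from 2 to 3, so L is a cut vertex.
By contrast removing G leaves 2 components; it is not a cut vertex. No other vertex is a cut vertex either.

L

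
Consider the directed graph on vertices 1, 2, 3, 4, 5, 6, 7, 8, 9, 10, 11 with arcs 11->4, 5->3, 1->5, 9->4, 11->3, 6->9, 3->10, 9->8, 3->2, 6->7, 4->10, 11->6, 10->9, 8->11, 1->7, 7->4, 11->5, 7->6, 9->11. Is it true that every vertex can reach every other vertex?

There is no directed path from 4 to 1, so the graph is not strongly connected.

No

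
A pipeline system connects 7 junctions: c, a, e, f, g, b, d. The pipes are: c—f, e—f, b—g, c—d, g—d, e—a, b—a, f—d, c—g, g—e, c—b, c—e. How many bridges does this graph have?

0

The edges on the cycle c-b-g-d-c are not bridges since each lies on that cycle.
Every edge lies on some cycle, so there are no bridges.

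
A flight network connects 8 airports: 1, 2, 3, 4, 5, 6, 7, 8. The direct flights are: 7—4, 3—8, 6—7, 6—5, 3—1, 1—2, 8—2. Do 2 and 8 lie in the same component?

Yes

From 2 we can reach 1, 2, 3, 8, which includes 8.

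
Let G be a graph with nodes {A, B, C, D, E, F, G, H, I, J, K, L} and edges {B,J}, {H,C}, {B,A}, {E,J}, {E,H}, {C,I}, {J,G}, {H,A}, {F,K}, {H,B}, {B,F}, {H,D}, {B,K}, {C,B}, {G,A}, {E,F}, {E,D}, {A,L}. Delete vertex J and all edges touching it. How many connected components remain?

With J gone, the remaining components are: {A, B, C, D, E, F, G, H, I, K, L}.
That is 1 component.

1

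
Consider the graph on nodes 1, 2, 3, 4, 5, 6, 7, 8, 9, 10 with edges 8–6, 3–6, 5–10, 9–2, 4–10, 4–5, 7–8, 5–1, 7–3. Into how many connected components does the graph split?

Starting from 2 we can reach 2, 9. That is one component of size 2.
Starting from 3 we can reach 3, 6, 7, 8. That is one component of size 4.
Starting from 1 we can reach 1, 4, 5, 10. That is one component of size 4.
Total: 3 components.

3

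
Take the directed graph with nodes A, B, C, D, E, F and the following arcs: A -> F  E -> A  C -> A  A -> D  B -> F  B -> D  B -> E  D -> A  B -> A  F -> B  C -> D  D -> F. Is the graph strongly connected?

No

There is no directed path from F to C, so the graph is not strongly connected.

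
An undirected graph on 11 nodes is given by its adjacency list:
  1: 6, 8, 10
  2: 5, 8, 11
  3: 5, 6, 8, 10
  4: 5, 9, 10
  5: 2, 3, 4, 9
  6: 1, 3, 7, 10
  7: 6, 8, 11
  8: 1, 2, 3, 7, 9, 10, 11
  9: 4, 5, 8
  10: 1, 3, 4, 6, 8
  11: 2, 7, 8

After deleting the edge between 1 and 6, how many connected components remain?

1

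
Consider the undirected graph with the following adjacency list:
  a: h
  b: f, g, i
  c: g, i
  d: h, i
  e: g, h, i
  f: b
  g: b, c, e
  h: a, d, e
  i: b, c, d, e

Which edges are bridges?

a-h, b-f

The edges on the cycle e-h-d-i-e are not bridges since each lies on that cycle.
But removing b-f disconnects b from f; removing a-h disconnects a from h — these are bridges.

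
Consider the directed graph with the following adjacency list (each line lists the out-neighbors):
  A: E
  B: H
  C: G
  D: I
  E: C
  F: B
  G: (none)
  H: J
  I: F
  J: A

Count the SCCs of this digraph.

10

{H} is an SCC by itself.
{I} is an SCC by itself.
{C} is an SCC by itself.
{E} is an SCC by itself.
{J} is an SCC by itself.
(and 5 more singleton SCCs)
That gives 10 strongly connected components.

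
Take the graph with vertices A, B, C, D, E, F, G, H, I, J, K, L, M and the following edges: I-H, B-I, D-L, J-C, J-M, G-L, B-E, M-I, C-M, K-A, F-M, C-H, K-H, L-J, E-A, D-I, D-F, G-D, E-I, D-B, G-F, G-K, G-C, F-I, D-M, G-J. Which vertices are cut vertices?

none

Removing M, for instance, still leaves 1 component. No single vertex removal increases the component count — the graph has no articulation points.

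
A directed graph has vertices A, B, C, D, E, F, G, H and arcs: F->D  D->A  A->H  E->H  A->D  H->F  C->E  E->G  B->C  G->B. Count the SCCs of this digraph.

{B, C, E, G} are all mutually reachable — one SCC of size 4.
{A, D, F, H} are all mutually reachable — one SCC of size 4.
That gives 2 strongly connected components.

2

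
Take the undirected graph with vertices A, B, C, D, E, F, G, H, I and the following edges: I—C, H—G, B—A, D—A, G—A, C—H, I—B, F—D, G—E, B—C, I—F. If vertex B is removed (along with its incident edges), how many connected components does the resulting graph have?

1

With B gone, the remaining components are: {A, C, D, E, F, G, H, I}.
That is 1 component.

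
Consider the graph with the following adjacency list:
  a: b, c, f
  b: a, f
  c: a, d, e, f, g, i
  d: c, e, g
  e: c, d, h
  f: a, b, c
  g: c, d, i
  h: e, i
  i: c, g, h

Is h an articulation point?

No

Deleting h leaves 1 component (was 1) (its neighbors e, i remain connected to each other), so h is not a cut vertex.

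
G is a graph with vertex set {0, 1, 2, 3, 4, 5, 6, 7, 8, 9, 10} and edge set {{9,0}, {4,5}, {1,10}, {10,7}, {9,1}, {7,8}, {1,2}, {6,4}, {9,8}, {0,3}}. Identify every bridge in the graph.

0-3, 0-9, 1-2, 4-5, 4-6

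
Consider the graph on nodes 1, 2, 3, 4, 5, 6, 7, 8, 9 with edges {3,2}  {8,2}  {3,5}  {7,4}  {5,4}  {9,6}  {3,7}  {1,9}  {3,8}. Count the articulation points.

2

Removing 3 increases the component count from 2 to 3, so 3 is a cut vertex.
Removing 9 increases the component count from 2 to 3, so 9 is a cut vertex.
By contrast removing 4 leaves 2 components; it is not a cut vertex. No other vertex is a cut vertex either.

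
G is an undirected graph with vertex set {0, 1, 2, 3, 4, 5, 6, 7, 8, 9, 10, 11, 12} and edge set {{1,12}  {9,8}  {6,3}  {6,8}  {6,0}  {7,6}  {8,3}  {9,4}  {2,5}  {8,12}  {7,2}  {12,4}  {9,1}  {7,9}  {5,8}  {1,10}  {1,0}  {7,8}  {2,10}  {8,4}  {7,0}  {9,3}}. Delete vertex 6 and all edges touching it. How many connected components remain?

2

With 6 gone, the remaining components are: {11}; {0, 1, 2, 3, 4, 5, 7, 8, 9, 10, 12}.
That is 2 components.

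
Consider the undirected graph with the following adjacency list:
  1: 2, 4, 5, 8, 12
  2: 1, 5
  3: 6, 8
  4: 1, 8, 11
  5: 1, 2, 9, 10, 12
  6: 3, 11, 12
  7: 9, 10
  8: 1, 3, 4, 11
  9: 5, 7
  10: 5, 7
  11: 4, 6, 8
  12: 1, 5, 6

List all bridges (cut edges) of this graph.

none

The edges on the cycle 6-3-8-11-6 are not bridges since each lies on that cycle.
Every edge lies on some cycle, so there are no bridges.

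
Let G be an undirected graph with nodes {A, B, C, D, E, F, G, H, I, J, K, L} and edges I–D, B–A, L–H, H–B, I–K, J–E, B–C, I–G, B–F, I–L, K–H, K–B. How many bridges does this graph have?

The edges on the cycle I-L-H-K-I are not bridges since each lies on that cycle.
But removing B–A disconnects B from A; removing I–D disconnects I from D; removing B–C disconnects B from C; removing B–F disconnects B from F — these are bridges.
In total 6 edges are bridges.

6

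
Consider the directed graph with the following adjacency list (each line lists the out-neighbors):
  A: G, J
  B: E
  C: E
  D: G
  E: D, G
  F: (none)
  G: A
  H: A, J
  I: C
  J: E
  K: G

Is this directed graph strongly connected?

There is no directed path from C to F, so the graph is not strongly connected.

No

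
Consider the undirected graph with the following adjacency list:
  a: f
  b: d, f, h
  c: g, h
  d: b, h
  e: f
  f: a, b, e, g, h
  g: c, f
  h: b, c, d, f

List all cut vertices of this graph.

Removing f increases the component count from 1 to 3, so f is a cut vertex.
By contrast removing b leaves 1 component; it is not a cut vertex. No other vertex is a cut vertex either.

f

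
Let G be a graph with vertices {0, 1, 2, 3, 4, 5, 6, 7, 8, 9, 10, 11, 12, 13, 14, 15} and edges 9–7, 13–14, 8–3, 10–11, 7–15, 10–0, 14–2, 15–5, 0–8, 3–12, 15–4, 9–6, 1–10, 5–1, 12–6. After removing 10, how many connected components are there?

With 10 gone, the remaining components are: {11}; {2, 13, 14}; {0, 1, 3, 4, 5, 6, 7, 8, 9, 12, 15}.
That is 3 components.

3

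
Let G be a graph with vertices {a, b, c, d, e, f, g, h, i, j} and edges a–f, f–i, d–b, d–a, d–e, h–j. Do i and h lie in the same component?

No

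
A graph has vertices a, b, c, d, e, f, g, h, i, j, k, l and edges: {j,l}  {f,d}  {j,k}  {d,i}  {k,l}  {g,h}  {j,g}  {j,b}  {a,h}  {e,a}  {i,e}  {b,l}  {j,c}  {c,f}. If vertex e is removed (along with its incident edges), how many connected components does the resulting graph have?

1

With e gone, the remaining components are: {a, b, c, d, f, g, h, i, j, k, l}.
That is 1 component.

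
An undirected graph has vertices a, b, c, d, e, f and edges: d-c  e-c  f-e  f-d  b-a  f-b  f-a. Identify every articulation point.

f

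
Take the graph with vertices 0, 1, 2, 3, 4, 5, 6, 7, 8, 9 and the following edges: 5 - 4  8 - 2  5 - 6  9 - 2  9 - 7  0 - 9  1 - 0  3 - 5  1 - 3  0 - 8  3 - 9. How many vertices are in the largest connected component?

Starting from 0 we can reach 0, 1, 2, 3, 4, 5, 6, 7, 8, 9. That is one component of size 10.
The largest has 10 vertices.

10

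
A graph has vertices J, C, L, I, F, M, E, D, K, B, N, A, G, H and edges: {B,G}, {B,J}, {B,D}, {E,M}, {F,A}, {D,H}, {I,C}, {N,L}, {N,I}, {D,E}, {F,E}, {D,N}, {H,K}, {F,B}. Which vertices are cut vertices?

B, D, E, F, H, I, N

Removing B increases the component count from 1 to 3, so B is a cut vertex.
Removing D increases the component count from 1 to 3, so D is a cut vertex.
Removing E increases the component count from 1 to 2, so E is a cut vertex.
Likewise F, H, I, N are cut vertices.
By contrast removing M leaves 1 component; it is not a cut vertex. No other vertex is a cut vertex either.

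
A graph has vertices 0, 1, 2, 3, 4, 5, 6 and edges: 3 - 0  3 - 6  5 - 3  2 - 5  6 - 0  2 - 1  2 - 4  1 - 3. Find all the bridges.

2-4

The edges on the cycle 2-5-3-1-2 are not bridges since each lies on that cycle.
But removing 4 - 2 disconnects 4 from 2 — this is a bridge.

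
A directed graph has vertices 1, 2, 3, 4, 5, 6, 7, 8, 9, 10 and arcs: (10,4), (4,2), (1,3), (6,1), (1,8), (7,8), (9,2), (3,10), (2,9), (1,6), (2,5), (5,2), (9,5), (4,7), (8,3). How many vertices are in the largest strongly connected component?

{3, 4, 7, 8, 10} are all mutually reachable — one SCC of size 5.
{2, 5, 9} are all mutually reachable — one SCC of size 3.
{1, 6} are all mutually reachable — one SCC of size 2.
The largest has 5 vertices.

5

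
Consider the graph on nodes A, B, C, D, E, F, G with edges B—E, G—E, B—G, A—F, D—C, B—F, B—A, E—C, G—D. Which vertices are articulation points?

B

Removing B increases the component count from 1 to 2, so B is a cut vertex.
By contrast removing C leaves 1 component; it is not a cut vertex. No other vertex is a cut vertex either.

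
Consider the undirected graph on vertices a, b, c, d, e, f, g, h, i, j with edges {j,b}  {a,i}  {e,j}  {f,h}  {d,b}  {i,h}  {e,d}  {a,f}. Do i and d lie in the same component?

No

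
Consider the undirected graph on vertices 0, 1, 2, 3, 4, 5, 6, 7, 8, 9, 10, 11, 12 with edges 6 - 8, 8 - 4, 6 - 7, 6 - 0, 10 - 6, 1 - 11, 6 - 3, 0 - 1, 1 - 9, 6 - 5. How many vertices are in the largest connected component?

2 is isolated — a component by itself.
12 is isolated — a component by itself.
Starting from 0 we can reach 0, 1, 3, 4, 5, 6, 7, 8, 9, 10, 11. That is one component of size 11.
The largest has 11 vertices.

11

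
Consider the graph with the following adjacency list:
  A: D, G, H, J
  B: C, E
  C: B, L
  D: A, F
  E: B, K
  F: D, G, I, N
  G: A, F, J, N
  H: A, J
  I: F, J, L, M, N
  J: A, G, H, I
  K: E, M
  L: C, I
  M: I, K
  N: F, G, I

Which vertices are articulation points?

I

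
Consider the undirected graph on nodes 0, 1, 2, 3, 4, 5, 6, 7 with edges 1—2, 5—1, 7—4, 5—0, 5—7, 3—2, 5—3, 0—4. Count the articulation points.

Removing 5 increases the component count from 2 to 3, so 5 is a cut vertex.
By contrast removing 0 leaves 2 components; it is not a cut vertex. No other vertex is a cut vertex either.

1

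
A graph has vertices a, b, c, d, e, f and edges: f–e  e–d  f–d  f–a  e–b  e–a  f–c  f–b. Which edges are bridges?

c-f

The edges on the cycle f-e-d-f are not bridges since each lies on that cycle.
But removing c–f disconnects c from f — this is a bridge.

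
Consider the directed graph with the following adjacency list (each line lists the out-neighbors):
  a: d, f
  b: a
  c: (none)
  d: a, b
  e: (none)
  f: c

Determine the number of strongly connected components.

4

{a, b, d} are all mutually reachable — one SCC of size 3.
{c} is an SCC by itself.
{e} is an SCC by itself.
{f} is an SCC by itself.
That gives 4 strongly connected components.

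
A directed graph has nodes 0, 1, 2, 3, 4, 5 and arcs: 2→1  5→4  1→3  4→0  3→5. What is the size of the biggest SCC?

1

{4} is an SCC by itself.
{1} is an SCC by itself.
{2} is an SCC by itself.
{5} is an SCC by itself.
{0} is an SCC by itself.
(and 1 more singleton SCC)
The largest has 1 vertex.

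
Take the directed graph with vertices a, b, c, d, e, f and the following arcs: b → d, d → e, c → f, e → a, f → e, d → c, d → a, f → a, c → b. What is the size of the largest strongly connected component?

{b, c, d} are all mutually reachable — one SCC of size 3.
{f} is an SCC by itself.
{a} is an SCC by itself.
{e} is an SCC by itself.
The largest has 3 vertices.

3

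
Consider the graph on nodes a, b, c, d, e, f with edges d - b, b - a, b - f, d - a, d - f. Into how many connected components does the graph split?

e is isolated — a component by itself.
c is isolated — a component by itself.
Starting from a we can reach a, b, d, f. That is one component of size 4.
Total: 3 components.

3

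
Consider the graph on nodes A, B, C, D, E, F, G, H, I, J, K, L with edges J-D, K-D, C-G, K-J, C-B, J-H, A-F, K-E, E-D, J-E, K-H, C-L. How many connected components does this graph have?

I is isolated — a component by itself.
Starting from A we can reach A, F. That is one component of size 2.
Starting from B we can reach B, C, G, L. That is one component of size 4.
Starting from D we can reach D, E, H, J, K. That is one component of size 5.
Total: 4 components.

4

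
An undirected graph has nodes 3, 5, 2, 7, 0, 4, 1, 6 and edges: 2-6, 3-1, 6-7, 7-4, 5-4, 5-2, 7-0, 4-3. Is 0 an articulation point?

No

Deleting 0 leaves 1 component (was 1), so 0 is not a cut vertex.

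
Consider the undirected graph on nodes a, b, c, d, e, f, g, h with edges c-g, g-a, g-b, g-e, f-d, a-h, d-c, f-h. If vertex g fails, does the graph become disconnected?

Deleting g raises the number of components from 1 to 3, so g is a cut vertex.

Yes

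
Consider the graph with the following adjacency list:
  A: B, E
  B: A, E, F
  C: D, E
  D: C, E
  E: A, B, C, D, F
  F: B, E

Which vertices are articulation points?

E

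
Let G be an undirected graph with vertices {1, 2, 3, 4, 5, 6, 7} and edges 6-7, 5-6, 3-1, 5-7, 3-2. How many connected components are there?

3

4 is isolated — a component by itself.
Starting from 1 we can reach 1, 2, 3. That is one component of size 3.
Starting from 5 we can reach 5, 6, 7. That is one component of size 3.
Total: 3 components.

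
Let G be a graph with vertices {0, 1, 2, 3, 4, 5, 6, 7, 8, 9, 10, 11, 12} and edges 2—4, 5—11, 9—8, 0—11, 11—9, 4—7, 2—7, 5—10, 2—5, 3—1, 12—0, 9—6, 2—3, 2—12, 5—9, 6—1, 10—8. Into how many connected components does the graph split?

Starting from 0 we can reach 0, 1, 2, 3, 4, 5, 6, 7, 8, 9, 10, 11, 12. That is one component of size 13.
Total: 1 component.

1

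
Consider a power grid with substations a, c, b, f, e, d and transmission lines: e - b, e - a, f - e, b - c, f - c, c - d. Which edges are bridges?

The edges on the cycle f-e-b-c-f are not bridges since each lies on that cycle.
But removing c - d disconnects c from d; removing e - a disconnects e from a — these are bridges.

a-e, c-d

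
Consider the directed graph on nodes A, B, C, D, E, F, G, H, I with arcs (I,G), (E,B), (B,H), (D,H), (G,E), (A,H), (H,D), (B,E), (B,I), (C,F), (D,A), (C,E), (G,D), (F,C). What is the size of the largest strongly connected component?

4

{B, E, G, I} are all mutually reachable — one SCC of size 4.
{A, D, H} are all mutually reachable — one SCC of size 3.
{C, F} are all mutually reachable — one SCC of size 2.
The largest has 4 vertices.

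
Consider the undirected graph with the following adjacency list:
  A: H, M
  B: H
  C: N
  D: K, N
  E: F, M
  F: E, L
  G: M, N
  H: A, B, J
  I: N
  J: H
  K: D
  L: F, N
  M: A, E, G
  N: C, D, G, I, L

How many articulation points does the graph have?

5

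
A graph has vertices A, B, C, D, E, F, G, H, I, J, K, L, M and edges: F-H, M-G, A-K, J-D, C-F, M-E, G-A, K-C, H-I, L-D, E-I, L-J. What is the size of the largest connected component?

9

B is isolated — a component by itself.
Starting from D we can reach D, J, L. That is one component of size 3.
Starting from A we can reach A, C, E, F, G, H, I, K, M. That is one component of size 9.
The largest has 9 vertices.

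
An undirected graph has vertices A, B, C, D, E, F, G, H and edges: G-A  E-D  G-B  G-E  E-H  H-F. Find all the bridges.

A-G, B-G, D-E, E-G, E-H, F-H

removing H-E disconnects H from E; removing B-G disconnects B from G; removing H-F disconnects H from F; removing G-A disconnects G from A — these are bridges.
In total 6 edges are bridges.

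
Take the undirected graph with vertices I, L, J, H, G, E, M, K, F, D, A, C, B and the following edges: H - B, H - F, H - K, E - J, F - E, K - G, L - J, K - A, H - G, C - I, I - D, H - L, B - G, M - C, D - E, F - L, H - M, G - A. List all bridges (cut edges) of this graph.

none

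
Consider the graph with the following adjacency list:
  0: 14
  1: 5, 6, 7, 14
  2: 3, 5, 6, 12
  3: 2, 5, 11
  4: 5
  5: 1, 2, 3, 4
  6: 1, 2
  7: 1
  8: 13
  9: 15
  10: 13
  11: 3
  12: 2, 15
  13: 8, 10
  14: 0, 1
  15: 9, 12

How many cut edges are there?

The edges on the cycle 5-2-3-5 are not bridges since each lies on that cycle.
But removing 4-5 disconnects 4 from 5; removing 2-12 disconnects 2 from 12; removing 3-11 disconnects 3 from 11; removing 10-13 disconnects 10 from 13 — these are bridges.
In total 10 edges are bridges.

10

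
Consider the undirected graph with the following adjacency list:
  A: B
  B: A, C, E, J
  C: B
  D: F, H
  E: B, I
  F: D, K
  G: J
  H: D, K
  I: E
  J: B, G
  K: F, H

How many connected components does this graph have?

2

Starting from D we can reach D, F, H, K. That is one component of size 4.
Starting from A we can reach A, B, C, E, G, I, J. That is one component of size 7.
Total: 2 components.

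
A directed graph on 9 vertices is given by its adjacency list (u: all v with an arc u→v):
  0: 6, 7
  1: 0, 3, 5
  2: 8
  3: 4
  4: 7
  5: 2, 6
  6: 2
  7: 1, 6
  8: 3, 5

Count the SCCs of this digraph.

{0, 1, 2, 3, 4, 5, 6, 7, 8} are all mutually reachable — one SCC of size 9.
That gives 1 strongly connected component.

1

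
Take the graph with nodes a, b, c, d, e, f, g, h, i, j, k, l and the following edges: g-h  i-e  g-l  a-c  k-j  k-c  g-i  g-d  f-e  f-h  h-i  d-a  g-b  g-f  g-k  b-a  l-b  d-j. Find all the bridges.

none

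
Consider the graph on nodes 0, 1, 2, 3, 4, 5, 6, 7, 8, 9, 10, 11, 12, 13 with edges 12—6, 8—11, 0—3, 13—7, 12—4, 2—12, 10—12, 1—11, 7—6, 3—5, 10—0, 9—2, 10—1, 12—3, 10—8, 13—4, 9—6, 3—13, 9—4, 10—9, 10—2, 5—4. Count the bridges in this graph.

0

The edges on the cycle 10-8-11-1-10 are not bridges since each lies on that cycle.
Every edge lies on some cycle, so there are no bridges.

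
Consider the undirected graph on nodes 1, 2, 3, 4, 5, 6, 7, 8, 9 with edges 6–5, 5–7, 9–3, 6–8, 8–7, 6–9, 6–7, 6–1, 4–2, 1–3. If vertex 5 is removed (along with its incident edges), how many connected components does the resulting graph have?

2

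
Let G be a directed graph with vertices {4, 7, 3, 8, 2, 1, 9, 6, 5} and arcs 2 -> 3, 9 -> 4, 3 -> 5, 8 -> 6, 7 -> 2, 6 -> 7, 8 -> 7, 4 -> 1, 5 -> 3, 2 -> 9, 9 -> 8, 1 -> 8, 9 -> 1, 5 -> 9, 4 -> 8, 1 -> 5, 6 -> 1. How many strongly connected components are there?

{1, 2, 3, 4, 5, 6, 7, 8, 9} are all mutually reachable — one SCC of size 9.
That gives 1 strongly connected component.

1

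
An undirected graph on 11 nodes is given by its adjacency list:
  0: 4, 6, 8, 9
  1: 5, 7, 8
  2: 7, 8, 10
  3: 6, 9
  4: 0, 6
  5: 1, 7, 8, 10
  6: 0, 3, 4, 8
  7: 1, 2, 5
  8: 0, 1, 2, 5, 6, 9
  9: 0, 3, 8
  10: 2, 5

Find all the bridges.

none

The edges on the cycle 8-1-7-2-8 are not bridges since each lies on that cycle.
Every edge lies on some cycle, so there are no bridges.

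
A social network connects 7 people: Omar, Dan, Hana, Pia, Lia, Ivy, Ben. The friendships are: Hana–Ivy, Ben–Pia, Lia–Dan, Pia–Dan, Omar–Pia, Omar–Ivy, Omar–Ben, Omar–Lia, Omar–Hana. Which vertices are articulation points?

Omar

Removing Omar increases the component count from 1 to 2, so Omar is a cut vertex.
By contrast removing Ben leaves 1 component; it is not a cut vertex. No other vertex is a cut vertex either.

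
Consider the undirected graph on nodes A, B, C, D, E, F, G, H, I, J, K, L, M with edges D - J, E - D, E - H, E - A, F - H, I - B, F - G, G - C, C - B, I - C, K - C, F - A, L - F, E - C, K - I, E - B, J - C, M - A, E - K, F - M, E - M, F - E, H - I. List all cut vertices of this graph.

F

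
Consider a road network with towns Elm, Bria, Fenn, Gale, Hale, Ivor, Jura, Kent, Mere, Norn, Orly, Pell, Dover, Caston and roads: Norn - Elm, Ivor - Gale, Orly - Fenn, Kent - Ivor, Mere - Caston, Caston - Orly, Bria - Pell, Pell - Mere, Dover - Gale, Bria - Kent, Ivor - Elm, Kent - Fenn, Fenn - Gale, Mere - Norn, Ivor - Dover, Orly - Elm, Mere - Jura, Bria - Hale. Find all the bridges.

Bria-Hale, Jura-Mere

The edges on the cycle Bria-Pell-Mere-Caston-Orly-Fenn-Kent-Bria are not bridges since each lies on that cycle.
But removing Bria - Hale disconnects Bria from Hale; removing Mere - Jura disconnects Mere from Jura — these are bridges.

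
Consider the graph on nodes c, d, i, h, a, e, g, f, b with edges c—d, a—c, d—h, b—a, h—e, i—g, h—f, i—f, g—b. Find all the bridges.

The edges on the cycle i-g-b-a-c-d-h-f-i are not bridges since each lies on that cycle.
But removing e—h disconnects e from h — this is a bridge.

e-h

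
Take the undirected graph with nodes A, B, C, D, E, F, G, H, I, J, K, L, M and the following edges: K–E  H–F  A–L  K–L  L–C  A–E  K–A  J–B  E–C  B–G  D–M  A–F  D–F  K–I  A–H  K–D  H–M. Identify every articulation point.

B, K

Removing B increases the component count from 2 to 3, so B is a cut vertex.
Removing K increases the component count from 2 to 3, so K is a cut vertex.
By contrast removing I leaves 2 components; it is not a cut vertex. No other vertex is a cut vertex either.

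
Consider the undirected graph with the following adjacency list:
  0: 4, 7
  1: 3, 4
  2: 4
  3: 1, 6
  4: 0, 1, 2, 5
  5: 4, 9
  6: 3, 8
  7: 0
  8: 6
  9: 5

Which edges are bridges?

0-4, 0-7, 1-3, 1-4, 2-4, 3-6, 4-5, 5-9, 6-8

removing 1-3 disconnects 1 from 3; removing 2-4 disconnects 2 from 4; removing 7-0 disconnects 7 from 0; removing 5-4 disconnects 5 from 4 — these are bridges.
In total 9 edges are bridges.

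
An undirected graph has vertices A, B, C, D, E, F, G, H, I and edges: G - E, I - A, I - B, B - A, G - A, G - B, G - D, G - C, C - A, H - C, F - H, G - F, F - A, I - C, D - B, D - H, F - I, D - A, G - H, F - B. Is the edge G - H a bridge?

No

After removing G - H, the path G-D-H still connects them, so the edge is not a bridge.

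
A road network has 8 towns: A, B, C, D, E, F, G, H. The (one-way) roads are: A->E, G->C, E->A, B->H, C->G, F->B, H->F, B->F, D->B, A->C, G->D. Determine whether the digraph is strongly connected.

There is no directed path from B to E, so the graph is not strongly connected.

No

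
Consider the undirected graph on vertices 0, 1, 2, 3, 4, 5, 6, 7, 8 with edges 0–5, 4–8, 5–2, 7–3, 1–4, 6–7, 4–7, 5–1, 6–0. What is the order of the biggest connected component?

Starting from 0 we can reach 0, 1, 2, 3, 4, 5, 6, 7, 8. That is one component of size 9.
The largest has 9 vertices.

9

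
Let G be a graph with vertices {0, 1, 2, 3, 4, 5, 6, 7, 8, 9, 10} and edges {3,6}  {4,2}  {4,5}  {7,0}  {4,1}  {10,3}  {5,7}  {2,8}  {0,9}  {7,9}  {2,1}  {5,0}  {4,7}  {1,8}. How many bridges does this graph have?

The edges on the cycle 4-2-8-1-4 are not bridges since each lies on that cycle.
But removing 10—3 disconnects 10 from 3; removing 3—6 disconnects 3 from 6 — these are bridges.
That makes 2 bridges.

2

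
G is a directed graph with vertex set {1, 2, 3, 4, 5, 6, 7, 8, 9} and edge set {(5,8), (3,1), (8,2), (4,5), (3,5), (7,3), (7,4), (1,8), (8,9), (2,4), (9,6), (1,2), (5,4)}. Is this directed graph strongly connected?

No

There is no directed path from 5 to 3, so the graph is not strongly connected.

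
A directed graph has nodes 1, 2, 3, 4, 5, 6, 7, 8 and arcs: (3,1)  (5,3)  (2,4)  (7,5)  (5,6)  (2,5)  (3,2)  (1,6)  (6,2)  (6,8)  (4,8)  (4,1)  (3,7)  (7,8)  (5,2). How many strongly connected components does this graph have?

{1, 2, 3, 4, 5, 6, 7} are all mutually reachable — one SCC of size 7.
{8} is an SCC by itself.
That gives 2 strongly connected components.

2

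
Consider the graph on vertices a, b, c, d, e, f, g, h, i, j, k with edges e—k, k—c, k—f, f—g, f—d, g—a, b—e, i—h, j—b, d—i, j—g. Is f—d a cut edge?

Removing f—d leaves no path between f and d: the component count goes from 1 to 2. So it is a bridge.

Yes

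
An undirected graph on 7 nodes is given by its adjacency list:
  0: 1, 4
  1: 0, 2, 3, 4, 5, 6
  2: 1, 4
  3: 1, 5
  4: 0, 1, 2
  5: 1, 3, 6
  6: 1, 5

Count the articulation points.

1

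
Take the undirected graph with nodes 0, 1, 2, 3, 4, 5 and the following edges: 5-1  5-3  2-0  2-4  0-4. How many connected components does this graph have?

2

Starting from 0 we can reach 0, 2, 4. That is one component of size 3.
Starting from 1 we can reach 1, 3, 5. That is one component of size 3.
Total: 2 components.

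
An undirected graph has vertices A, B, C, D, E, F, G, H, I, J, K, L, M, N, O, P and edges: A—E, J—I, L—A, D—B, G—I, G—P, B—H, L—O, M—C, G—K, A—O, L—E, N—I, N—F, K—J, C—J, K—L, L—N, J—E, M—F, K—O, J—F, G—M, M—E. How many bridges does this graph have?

3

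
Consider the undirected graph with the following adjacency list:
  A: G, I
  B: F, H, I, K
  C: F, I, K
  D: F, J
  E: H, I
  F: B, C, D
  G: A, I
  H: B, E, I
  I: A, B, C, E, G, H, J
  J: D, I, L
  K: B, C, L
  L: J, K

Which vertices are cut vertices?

Removing I increases the component count from 1 to 2, so I is a cut vertex.
By contrast removing D leaves 1 component; it is not a cut vertex. No other vertex is a cut vertex either.

I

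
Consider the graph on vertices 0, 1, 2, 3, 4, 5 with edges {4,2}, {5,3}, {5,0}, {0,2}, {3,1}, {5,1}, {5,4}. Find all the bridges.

none

The edges on the cycle 5-3-1-5 are not bridges since each lies on that cycle.
Every edge lies on some cycle, so there are no bridges.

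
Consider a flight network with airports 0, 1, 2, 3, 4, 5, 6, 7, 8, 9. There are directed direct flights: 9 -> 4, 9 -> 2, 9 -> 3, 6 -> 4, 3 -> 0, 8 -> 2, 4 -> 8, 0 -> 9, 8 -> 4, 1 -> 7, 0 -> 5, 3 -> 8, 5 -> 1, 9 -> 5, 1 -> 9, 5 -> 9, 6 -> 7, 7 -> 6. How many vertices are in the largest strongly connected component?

{0, 1, 3, 5, 9} are all mutually reachable — one SCC of size 5.
{6, 7} are all mutually reachable — one SCC of size 2.
{4, 8} are all mutually reachable — one SCC of size 2.
{2} is an SCC by itself.
The largest has 5 vertices.

5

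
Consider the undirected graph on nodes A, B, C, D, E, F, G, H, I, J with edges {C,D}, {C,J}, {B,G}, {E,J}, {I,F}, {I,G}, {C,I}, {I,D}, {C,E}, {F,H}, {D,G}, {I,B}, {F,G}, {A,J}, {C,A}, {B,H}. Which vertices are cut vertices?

C

Removing C increases the component count from 1 to 2, so C is a cut vertex.
By contrast removing D leaves 1 component; it is not a cut vertex. No other vertex is a cut vertex either.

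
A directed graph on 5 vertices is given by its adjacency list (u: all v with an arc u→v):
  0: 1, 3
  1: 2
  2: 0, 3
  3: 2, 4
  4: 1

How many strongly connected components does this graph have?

1

{0, 1, 2, 3, 4} are all mutually reachable — one SCC of size 5.
That gives 1 strongly connected component.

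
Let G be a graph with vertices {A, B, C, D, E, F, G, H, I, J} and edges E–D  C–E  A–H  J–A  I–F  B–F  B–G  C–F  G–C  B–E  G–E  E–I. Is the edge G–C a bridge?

No

After removing G–C, the path G-E-C still connects them, so the edge is not a bridge.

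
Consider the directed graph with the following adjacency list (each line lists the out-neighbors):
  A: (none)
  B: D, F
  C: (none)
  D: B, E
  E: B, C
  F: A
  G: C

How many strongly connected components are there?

{B, D, E} are all mutually reachable — one SCC of size 3.
{A} is an SCC by itself.
{G} is an SCC by itself.
{F} is an SCC by itself.
{C} is an SCC by itself.
That gives 5 strongly connected components.

5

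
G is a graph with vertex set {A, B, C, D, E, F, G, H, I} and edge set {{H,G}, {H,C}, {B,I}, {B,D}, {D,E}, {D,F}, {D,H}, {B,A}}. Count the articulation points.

Removing B increases the component count from 1 to 3, so B is a cut vertex.
Removing D increases the component count from 1 to 4, so D is a cut vertex.
Removing H increases the component count from 1 to 3, so H is a cut vertex.
By contrast removing E leaves 1 component; it is not a cut vertex. No other vertex is a cut vertex either.

3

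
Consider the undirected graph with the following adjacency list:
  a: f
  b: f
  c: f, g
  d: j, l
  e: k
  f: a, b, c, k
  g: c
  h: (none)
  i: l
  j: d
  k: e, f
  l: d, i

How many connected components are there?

h is isolated — a component by itself.
Starting from d we can reach d, i, j, l. That is one component of size 4.
Starting from a we can reach a, b, c, e, f, g, k. That is one component of size 7.
Total: 3 components.

3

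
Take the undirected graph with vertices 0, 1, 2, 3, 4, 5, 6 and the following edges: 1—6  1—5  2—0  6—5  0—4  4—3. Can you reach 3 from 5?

The component containing 5 is {1, 5, 6}, and 3 is not in it.

No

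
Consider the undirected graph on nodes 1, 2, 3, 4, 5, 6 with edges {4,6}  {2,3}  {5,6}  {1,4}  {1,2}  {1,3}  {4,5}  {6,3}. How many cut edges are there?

The edges on the cycle 1-4-5-6-3-1 are not bridges since each lies on that cycle.
Every edge lies on some cycle, so there are no bridges.

0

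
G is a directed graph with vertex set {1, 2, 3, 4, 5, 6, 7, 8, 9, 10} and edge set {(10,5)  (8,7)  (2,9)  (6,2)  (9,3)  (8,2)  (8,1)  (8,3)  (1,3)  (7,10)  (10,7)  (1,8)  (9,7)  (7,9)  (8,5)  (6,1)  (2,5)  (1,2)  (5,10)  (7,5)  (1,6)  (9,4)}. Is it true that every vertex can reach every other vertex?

There is no directed path from 5 to 1, so the graph is not strongly connected.

No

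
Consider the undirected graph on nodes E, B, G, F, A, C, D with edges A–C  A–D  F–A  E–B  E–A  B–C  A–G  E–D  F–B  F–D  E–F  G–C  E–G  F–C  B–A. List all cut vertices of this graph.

none

Removing A, for instance, still leaves 1 component. No single vertex removal increases the component count — the graph has no articulation points.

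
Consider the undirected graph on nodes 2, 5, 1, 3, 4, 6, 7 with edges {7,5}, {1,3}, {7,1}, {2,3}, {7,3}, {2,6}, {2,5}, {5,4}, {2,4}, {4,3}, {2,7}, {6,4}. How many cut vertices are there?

0

Removing 1, for instance, still leaves 1 component. No single vertex removal increases the component count — the graph has no articulation points.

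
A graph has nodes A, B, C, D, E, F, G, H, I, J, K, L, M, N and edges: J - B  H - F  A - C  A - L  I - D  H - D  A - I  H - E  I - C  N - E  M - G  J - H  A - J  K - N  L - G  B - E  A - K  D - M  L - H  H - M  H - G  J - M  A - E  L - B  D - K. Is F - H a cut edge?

Yes

Removing F - H leaves no path between F and H: the component count goes from 1 to 2. So it is a bridge.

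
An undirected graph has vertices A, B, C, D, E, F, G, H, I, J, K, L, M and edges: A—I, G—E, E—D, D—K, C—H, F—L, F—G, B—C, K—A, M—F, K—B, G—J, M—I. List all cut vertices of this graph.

B, C, F, G, K

Removing B increases the component count from 1 to 2, so B is a cut vertex.
Removing C increases the component count from 1 to 2, so C is a cut vertex.
Removing F increases the component count from 1 to 2, so F is a cut vertex.
Likewise G, K are cut vertices.
By contrast removing A leaves 1 component; it is not a cut vertex. No other vertex is a cut vertex either.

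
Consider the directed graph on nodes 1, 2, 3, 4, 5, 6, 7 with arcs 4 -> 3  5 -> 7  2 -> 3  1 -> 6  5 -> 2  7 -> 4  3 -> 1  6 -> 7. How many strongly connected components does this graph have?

3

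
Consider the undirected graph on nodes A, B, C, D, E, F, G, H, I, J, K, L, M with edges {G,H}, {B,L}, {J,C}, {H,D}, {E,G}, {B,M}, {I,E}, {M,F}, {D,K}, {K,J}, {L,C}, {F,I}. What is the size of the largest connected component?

12

A is isolated — a component by itself.
Starting from B we can reach B, C, D, E, F, G, H, I, J, K, L, M. That is one component of size 12.
The largest has 12 vertices.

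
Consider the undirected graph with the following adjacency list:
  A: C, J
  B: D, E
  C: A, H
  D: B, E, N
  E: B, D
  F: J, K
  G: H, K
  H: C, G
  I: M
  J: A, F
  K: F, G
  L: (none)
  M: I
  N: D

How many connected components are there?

4

L is isolated — a component by itself.
Starting from I we can reach I, M. That is one component of size 2.
Starting from B we can reach B, D, E, N. That is one component of size 4.
Starting from A we can reach A, C, F, G, H, J, K. That is one component of size 7.
Total: 4 components.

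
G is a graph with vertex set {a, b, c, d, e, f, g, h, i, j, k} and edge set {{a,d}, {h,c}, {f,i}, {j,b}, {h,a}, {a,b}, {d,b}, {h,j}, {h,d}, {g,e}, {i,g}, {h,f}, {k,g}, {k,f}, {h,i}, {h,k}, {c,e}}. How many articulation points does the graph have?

1

Removing h increases the component count from 1 to 2, so h is a cut vertex.
By contrast removing e leaves 1 component; it is not a cut vertex. No other vertex is a cut vertex either.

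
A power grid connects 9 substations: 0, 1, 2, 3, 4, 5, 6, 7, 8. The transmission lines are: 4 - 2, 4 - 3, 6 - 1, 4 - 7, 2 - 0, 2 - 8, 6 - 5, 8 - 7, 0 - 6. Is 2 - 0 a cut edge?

Yes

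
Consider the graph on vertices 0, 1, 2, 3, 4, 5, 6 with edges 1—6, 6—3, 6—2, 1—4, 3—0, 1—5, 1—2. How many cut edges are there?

The edges on the cycle 1-6-2-1 are not bridges since each lies on that cycle.
But removing 6—3 disconnects 6 from 3; removing 3—0 disconnects 3 from 0; removing 1—4 disconnects 1 from 4; removing 1—5 disconnects 1 from 5 — these are bridges.
That makes 4 bridges.

4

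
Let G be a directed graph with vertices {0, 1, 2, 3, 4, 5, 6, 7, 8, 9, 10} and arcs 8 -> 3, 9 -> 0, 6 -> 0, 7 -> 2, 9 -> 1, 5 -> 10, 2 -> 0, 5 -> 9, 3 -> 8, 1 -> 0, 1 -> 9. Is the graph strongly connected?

No

There is no directed path from 9 to 5, so the graph is not strongly connected.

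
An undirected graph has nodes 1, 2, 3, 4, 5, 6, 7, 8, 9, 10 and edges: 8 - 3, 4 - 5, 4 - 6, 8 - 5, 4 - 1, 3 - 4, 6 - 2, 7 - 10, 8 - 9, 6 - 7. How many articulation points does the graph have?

Removing 4 increases the component count from 1 to 3, so 4 is a cut vertex.
Removing 6 increases the component count from 1 to 3, so 6 is a cut vertex.
Removing 7 increases the component count from 1 to 2, so 7 is a cut vertex.
Likewise 8 is a cut vertex.
By contrast removing 5 leaves 1 component; it is not a cut vertex. No other vertex is a cut vertex either.

4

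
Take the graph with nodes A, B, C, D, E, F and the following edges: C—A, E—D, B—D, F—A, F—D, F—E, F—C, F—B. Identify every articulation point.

Removing F increases the component count from 1 to 2, so F is a cut vertex.
By contrast removing D leaves 1 component; it is not a cut vertex. No other vertex is a cut vertex either.

F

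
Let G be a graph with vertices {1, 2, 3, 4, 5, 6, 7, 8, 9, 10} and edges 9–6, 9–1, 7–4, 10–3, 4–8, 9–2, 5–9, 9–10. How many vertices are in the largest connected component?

Starting from 4 we can reach 4, 7, 8. That is one component of size 3.
Starting from 1 we can reach 1, 2, 3, 5, 6, 9, 10. That is one component of size 7.
The largest has 7 vertices.

7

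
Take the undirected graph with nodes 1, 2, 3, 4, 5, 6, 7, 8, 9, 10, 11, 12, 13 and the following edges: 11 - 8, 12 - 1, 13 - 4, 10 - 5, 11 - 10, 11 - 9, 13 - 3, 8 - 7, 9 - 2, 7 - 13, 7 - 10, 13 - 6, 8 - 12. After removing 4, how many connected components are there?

1

With 4 gone, the remaining components are: {1, 2, 3, 5, 6, 7, 8, 9, 10, 11, 12, 13}.
That is 1 component.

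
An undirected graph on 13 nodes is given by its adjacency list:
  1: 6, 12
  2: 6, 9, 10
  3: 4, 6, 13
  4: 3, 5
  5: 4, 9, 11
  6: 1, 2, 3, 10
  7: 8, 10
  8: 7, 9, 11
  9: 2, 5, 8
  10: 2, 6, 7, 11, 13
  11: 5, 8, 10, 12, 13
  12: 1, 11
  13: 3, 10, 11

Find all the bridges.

The edges on the cycle 11-8-7-10-13-11 are not bridges since each lies on that cycle.
Every edge lies on some cycle, so there are no bridges.

none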